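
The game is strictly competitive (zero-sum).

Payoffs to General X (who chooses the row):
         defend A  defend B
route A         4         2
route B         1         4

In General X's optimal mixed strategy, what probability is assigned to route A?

3/5

Row minima are 2 and 1, so General X's maximin is 2; column maxima are 4 and 4, so General Y's minimax is 4. These differ, so the equilibrium is in mixed strategies.
Let General X play route A with probability p. General Y is indifferent when 4p + (1−p) = 2p + 4(1−p), giving p = 3/5.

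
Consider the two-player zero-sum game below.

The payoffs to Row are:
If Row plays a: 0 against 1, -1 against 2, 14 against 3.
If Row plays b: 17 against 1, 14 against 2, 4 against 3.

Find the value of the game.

8

Column 1 is strictly dominated by 2 for Column (it gives Row more in every row).
The remaining 2×2 game on (a, b) × (2, 3) has no saddle point. Let Row play a with probability p; indifference gives −p + 14(1−p) = 14p + 4(1−p), so p = 2/5.
Similarly Column's optimal q on 2 is 2/5, and the value is -1·(2/5) + (14)·(3/5) = 8.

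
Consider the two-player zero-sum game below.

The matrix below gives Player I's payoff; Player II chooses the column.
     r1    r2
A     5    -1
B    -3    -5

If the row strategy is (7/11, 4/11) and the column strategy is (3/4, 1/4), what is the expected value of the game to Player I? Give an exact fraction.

Against (3/4, 1/4), each row's expected payoff is A: 7/2; B: -7/2.
Taking the (7/11, 4/11)-weighted average: (7/11)·(7/2) + (4/11)·(-7/2) = 21/22.

21/22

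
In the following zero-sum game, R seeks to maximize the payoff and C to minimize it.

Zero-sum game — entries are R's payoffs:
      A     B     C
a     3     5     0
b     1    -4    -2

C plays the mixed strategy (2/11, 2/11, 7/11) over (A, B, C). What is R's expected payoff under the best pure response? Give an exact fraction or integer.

a: (3)·(2/11) + (5)·(2/11) + (0)·(7/11) = 16/11.
b: (1)·(2/11) + (-4)·(2/11) + (-2)·(7/11) = -20/11.
The best pure response is a with expected payoff 16/11.

16/11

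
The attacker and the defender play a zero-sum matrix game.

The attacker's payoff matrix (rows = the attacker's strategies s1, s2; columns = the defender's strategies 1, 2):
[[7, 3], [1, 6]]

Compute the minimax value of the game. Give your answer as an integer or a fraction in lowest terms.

Row minima are 3 and 1, so the attacker's maximin is 3; column maxima are 7 and 6, so the defender's minimax is 6. These differ, so the equilibrium is in mixed strategies.
Let the attacker play s1 with probability p. The defender is indifferent when 7p + (1−p) = 3p + 6(1−p), giving p = 5/9.
Let the defender play 1 with probability q. The attacker is indifferent when 7q + 3(1−q) = q + 6(1−q), giving q = 1/3.
The value is 7·(1/3) + (3)·(2/3) = 13/3.

13/3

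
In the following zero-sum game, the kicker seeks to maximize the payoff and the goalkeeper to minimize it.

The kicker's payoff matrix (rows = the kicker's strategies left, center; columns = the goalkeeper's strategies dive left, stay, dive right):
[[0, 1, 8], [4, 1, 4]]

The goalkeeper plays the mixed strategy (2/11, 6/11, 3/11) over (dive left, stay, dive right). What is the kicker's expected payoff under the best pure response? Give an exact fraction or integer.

30/11

left: (0)·(2/11) + (1)·(6/11) + (8)·(3/11) = 30/11.
center: (4)·(2/11) + (1)·(6/11) + (4)·(3/11) = 26/11.
The best pure response is left with expected payoff 30/11.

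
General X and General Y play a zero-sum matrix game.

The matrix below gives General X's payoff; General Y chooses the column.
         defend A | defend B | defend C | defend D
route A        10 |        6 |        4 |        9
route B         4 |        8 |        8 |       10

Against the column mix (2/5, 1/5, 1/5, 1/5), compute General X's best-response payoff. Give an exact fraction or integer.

route A: (10)·(2/5) + (6)·(1/5) + (4)·(1/5) + (9)·(1/5) = 39/5.
route B: (4)·(2/5) + (8)·(1/5) + (8)·(1/5) + (10)·(1/5) = 34/5.
The best pure response is route A with expected payoff 39/5.

39/5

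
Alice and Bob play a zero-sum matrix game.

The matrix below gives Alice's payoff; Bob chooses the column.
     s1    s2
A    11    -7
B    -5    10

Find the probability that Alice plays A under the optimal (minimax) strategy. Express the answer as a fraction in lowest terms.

Row minima are -7 and -5, so Alice's maximin is -5; column maxima are 11 and 10, so Bob's minimax is 10. These differ, so the equilibrium is in mixed strategies.
Let Alice play A with probability p. Bob is indifferent when 11p − 5(1−p) = −7p + 10(1−p), giving p = 5/11.

5/11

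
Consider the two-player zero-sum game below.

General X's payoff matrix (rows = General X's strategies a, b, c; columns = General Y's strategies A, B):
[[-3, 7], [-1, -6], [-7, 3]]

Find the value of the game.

Row c is strictly dominated by row a, so General X never plays it.
The remaining 2×2 game on (a, b) × (A, B) has no saddle point. Let General X play a with probability p; indifference gives −3p − (1−p) = 7p − 6(1−p), so p = 1/3.
Similarly General Y's optimal q on A is 13/15, and the value is -3·(13/15) + (7)·(2/15) = -5/3.

-5/3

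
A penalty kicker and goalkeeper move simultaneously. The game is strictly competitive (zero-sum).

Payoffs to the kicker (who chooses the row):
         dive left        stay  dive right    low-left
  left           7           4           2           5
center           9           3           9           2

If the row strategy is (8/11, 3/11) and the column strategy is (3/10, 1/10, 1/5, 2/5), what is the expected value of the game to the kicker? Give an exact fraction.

56/11

Against (3/10, 1/10, 1/5, 2/5), each row's expected payoff is left: 49/10; center: 28/5.
Taking the (8/11, 3/11)-weighted average: (8/11)·(49/10) + (3/11)·(28/5) = 56/11.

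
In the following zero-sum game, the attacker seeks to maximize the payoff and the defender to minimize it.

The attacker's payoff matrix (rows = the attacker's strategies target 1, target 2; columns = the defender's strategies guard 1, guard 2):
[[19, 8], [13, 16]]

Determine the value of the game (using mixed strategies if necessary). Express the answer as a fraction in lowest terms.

100/7

Row minima are 8 and 13, so the attacker's maximin is 13; column maxima are 19 and 16, so the defender's minimax is 16. These differ, so the equilibrium is in mixed strategies.
Let the attacker play target 1 with probability p. The defender is indifferent when 19p + 13(1−p) = 8p + 16(1−p), giving p = 3/14.
Let the defender play guard 1 with probability q. The attacker is indifferent when 19q + 8(1−q) = 13q + 16(1−q), giving q = 4/7.
The value is 19·(4/7) + (8)·(3/7) = 100/7.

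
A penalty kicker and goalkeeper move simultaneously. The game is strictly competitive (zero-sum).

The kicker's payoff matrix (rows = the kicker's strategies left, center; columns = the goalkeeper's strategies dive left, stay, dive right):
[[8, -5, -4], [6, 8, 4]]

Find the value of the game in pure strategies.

Row minima: -5, 4 → the kicker's maximin is 4.
Column maxima: 8, 8, 4 → the goalkeeper's minimax is 4.
They coincide at (center, dive right), so the value is 4.

4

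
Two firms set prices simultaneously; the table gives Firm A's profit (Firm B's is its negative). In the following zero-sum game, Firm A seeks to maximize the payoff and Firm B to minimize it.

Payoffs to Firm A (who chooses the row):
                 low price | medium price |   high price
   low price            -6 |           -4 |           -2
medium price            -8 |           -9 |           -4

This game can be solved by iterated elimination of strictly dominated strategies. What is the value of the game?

-6

Row medium price is strictly dominated by row low price (-6>-8, -4>-9, -2>-4); eliminate medium price.
Column high price is strictly dominated by low price for Firm B (-6<-2); eliminate high price.
Column medium price is strictly dominated by low price for Firm B (-6<-4); eliminate medium price.
Only (low price, low price) remains, with payoff -6.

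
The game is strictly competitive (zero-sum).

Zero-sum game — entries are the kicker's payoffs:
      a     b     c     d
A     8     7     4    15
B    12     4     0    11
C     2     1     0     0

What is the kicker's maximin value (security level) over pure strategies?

4

The worst-case payoff for each row is A: 4, B: 0, C: 0.
The best of these is 4.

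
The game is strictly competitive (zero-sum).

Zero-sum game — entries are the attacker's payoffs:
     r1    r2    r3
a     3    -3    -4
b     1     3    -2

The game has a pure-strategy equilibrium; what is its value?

-2

Row minima: -4, -2 → the attacker's maximin is -2.
Column maxima: 3, 3, -2 → the defender's minimax is -2.
They coincide at (b, r3), so the value is -2.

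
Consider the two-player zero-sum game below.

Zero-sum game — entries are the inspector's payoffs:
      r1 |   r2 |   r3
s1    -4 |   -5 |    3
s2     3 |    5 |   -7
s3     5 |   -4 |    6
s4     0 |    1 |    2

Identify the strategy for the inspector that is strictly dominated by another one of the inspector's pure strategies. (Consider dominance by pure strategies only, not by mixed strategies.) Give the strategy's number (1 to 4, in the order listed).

Compare s1 with s3: 5 > -4, -4 > -5, 6 > 3.
So s3 strictly dominates s1 for the inspector; s1 is strictly dominated.

1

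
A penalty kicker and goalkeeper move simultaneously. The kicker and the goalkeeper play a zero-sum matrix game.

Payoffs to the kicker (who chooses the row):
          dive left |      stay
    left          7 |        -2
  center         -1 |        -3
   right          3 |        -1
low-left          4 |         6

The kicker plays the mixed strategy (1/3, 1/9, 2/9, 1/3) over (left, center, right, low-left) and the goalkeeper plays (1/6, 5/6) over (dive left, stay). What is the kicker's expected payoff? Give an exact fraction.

73/54

Against (1/6, 5/6), each row's expected payoff is left: -1/2; center: -8/3; right: -1/3; low-left: 17/3.
Taking the (1/3, 1/9, 2/9, 1/3)-weighted average: (1/3)·(-1/2) + (1/9)·(-8/3) + (2/9)·(-1/3) + (1/3)·(17/3) = 73/54.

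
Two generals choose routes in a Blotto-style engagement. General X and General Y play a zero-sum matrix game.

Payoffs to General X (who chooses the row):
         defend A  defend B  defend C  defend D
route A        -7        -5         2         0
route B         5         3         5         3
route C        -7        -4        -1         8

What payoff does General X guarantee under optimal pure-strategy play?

Row minima: -7, 3, -7 → General X's maximin is 3.
Column maxima: 5, 3, 5, 8 → General Y's minimax is 3.
They coincide at (route B, defend B), so the value is 3.

3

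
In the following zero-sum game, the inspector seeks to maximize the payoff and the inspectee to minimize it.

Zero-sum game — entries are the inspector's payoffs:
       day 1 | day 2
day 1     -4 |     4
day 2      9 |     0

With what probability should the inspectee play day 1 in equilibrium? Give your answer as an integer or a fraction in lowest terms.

4/17

Row minima are -4 and 0, so the inspector's maximin is 0; column maxima are 9 and 4, so the inspectee's minimax is 4. These differ, so the equilibrium is in mixed strategies.
Let the inspectee play day 1 with probability q. The inspector is indifferent when −4q + 4(1−q) = 9q, giving q = 4/17.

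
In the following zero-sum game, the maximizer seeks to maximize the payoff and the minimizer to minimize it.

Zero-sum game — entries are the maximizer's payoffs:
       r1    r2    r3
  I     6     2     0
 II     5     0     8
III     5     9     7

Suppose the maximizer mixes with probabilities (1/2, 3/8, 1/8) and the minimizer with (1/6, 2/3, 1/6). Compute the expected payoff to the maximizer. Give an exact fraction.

143/48

Against (1/6, 2/3, 1/6), each row's expected payoff is I: 7/3; II: 13/6; III: 8.
Taking the (1/2, 3/8, 1/8)-weighted average: (1/2)·(7/3) + (3/8)·(13/6) + (1/8)·(8) = 143/48.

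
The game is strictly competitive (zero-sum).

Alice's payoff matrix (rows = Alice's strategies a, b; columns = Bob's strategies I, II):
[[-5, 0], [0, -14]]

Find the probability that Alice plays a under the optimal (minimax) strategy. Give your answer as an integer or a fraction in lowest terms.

Row minima are -5 and -14, so Alice's maximin is -5; column maxima are 0 and 0, so Bob's minimax is 0. These differ, so the equilibrium is in mixed strategies.
Let Alice play a with probability p. Bob is indifferent when −5p = −14(1−p), giving p = 14/19.

14/19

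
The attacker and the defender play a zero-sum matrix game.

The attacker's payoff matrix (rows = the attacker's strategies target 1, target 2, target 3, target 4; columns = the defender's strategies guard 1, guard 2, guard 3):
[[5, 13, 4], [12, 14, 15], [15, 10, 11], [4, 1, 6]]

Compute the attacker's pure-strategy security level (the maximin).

12

The worst-case payoff for each row is target 1: 4, target 2: 12, target 3: 10, target 4: 1.
The best of these is 12.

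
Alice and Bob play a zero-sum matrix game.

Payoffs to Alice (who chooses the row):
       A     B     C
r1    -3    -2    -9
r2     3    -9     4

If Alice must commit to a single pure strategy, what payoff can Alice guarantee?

-9

The worst-case payoff for each row is r1: -9, r2: -9.
The best of these is -9.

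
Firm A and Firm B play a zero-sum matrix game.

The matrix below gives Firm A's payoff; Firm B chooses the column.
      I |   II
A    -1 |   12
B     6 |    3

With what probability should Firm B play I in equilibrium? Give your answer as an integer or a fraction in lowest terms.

9/16

Row minima are -1 and 3, so Firm A's maximin is 3; column maxima are 6 and 12, so Firm B's minimax is 6. These differ, so the equilibrium is in mixed strategies.
Let Firm B play I with probability q. Firm A is indifferent when −q + 12(1−q) = 6q + 3(1−q), giving q = 9/16.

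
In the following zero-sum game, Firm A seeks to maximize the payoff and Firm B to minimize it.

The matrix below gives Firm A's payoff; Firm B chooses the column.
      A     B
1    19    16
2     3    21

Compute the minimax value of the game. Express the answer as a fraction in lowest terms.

Row minima are 16 and 3, so Firm A's maximin is 16; column maxima are 19 and 21, so Firm B's minimax is 19. These differ, so the equilibrium is in mixed strategies.
Let Firm A play 1 with probability p. Firm B is indifferent when 19p + 3(1−p) = 16p + 21(1−p), giving p = 6/7.
Let Firm B play A with probability q. Firm A is indifferent when 19q + 16(1−q) = 3q + 21(1−q), giving q = 5/21.
The value is 19·(5/21) + (16)·(16/21) = 117/7.

117/7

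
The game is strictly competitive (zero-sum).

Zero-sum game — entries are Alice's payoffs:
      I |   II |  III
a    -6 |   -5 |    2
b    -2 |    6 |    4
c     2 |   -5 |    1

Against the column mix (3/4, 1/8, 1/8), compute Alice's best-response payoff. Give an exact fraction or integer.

1

a: (-6)·(3/4) + (-5)·(1/8) + (2)·(1/8) = -39/8.
b: (-2)·(3/4) + (6)·(1/8) + (4)·(1/8) = -1/4.
c: (2)·(3/4) + (-5)·(1/8) + (1)·(1/8) = 1.
The best pure response is c with expected payoff 1.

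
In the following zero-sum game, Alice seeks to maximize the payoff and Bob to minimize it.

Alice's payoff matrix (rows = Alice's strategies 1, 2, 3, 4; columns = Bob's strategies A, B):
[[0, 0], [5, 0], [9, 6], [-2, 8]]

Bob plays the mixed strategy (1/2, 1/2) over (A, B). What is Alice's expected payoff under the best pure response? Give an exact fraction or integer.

15/2

1: (0)·(1/2) + (0)·(1/2) = 0.
2: (5)·(1/2) + (0)·(1/2) = 5/2.
3: (9)·(1/2) + (6)·(1/2) = 15/2.
4: (-2)·(1/2) + (8)·(1/2) = 3.
The best pure response is 3 with expected payoff 15/2.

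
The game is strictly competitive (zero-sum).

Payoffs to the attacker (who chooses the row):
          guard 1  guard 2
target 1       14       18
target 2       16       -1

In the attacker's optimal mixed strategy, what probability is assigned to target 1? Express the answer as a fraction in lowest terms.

Row minima are 14 and -1, so the attacker's maximin is 14; column maxima are 16 and 18, so the defender's minimax is 16. These differ, so the equilibrium is in mixed strategies.
Let the attacker play target 1 with probability p. The defender is indifferent when 14p + 16(1−p) = 18p − (1−p), giving p = 17/21.

17/21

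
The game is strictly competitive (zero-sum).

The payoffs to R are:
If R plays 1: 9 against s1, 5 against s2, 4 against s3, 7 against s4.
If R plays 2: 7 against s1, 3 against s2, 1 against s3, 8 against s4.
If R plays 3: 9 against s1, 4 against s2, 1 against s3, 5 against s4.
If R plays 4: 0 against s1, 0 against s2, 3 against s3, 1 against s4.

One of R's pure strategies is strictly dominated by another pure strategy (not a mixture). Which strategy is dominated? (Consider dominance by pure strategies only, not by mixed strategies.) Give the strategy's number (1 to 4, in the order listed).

4

Compare 4 with 1: 9 > 0, 5 > 0, 4 > 3, 7 > 1.
So 1 strictly dominates 4 for R; 4 is strictly dominated.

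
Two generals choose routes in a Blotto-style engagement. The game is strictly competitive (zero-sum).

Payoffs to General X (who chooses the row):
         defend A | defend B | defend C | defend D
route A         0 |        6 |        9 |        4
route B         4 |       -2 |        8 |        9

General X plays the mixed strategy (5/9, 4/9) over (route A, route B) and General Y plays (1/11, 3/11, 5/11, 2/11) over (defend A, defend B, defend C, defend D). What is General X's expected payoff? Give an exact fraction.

Against (1/11, 3/11, 5/11, 2/11), each row's expected payoff is route A: 71/11; route B: 56/11.
Taking the (5/9, 4/9)-weighted average: (5/9)·(71/11) + (4/9)·(56/11) = 193/33.

193/33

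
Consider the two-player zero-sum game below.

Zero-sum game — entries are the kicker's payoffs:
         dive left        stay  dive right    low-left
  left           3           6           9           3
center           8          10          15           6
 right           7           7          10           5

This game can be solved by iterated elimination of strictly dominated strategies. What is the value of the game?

6

Row right is strictly dominated by row center (8>7, 10>7, 15>10, 6>5); eliminate right.
Column stay is strictly dominated by dive left for the goalkeeper (3<6, 8<10); eliminate stay.
Column dive right is strictly dominated by dive left for the goalkeeper (3<9, 8<15); eliminate dive right.
Row left is strictly dominated by row center (8>3, 6>3); eliminate left.
Column dive left is strictly dominated by low-left for the goalkeeper (6<8); eliminate dive left.
Only (center, low-left) remains, with payoff 6.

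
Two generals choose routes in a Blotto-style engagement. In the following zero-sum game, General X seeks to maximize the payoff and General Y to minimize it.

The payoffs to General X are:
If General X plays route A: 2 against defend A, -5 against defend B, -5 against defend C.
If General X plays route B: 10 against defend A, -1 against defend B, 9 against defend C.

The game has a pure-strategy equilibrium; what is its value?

-1

Row minima: -5, -1 → General X's maximin is -1.
Column maxima: 10, -1, 9 → General Y's minimax is -1.
They coincide at (route B, defend B), so the value is -1.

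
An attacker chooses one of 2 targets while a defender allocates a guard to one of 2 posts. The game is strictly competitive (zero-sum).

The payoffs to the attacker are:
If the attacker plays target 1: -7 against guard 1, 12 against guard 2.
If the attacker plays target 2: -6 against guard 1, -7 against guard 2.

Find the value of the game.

-121/20

Row minima are -7 and -7, so the attacker's maximin is -7; column maxima are -6 and 12, so the defender's minimax is -6. These differ, so the equilibrium is in mixed strategies.
Let the attacker play target 1 with probability p. The defender is indifferent when −7p − 6(1−p) = 12p − 7(1−p), giving p = 1/20.
Let the defender play guard 1 with probability q. The attacker is indifferent when −7q + 12(1−q) = −6q − 7(1−q), giving q = 19/20.
The value is -7·(19/20) + (12)·(1/20) = -121/20.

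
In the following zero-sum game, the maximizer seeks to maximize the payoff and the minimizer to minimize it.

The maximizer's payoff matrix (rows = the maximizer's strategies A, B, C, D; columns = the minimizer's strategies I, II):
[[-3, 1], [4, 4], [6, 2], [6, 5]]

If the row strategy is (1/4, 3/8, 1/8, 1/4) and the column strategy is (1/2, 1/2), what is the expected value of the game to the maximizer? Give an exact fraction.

25/8

Against (1/2, 1/2), each row's expected payoff is A: -1; B: 4; C: 4; D: 11/2.
Taking the (1/4, 3/8, 1/8, 1/4)-weighted average: (1/4)·(-1) + (3/8)·(4) + (1/8)·(4) + (1/4)·(11/2) = 25/8.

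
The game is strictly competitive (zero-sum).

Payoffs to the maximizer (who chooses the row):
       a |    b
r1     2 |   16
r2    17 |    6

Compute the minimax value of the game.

Row minima are 2 and 6, so the maximizer's maximin is 6; column maxima are 17 and 16, so the minimizer's minimax is 16. These differ, so the equilibrium is in mixed strategies.
Let the maximizer play r1 with probability p. The minimizer is indifferent when 2p + 17(1−p) = 16p + 6(1−p), giving p = 11/25.
Let the minimizer play a with probability q. The maximizer is indifferent when 2q + 16(1−q) = 17q + 6(1−q), giving q = 2/5.
The value is 2·(2/5) + (16)·(3/5) = 52/5.

52/5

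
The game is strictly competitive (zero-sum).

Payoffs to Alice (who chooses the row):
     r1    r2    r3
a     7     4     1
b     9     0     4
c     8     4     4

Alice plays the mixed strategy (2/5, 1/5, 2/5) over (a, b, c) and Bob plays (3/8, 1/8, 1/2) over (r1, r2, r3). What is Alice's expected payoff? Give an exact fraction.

189/40

Against (3/8, 1/8, 1/2), each row's expected payoff is a: 29/8; b: 43/8; c: 11/2.
Taking the (2/5, 1/5, 2/5)-weighted average: (2/5)·(29/8) + (1/5)·(43/8) + (2/5)·(11/2) = 189/40.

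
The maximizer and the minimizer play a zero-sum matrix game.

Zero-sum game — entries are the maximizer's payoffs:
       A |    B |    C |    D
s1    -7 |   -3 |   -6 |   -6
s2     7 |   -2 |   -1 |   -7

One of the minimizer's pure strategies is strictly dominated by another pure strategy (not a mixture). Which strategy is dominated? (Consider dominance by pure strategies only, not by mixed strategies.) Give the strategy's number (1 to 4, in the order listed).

The minimizer prefers columns that give the maximizer less. Compare B with D: -6 < -3, -7 < -2.
So D strictly dominates B for the minimizer; B is strictly dominated.

2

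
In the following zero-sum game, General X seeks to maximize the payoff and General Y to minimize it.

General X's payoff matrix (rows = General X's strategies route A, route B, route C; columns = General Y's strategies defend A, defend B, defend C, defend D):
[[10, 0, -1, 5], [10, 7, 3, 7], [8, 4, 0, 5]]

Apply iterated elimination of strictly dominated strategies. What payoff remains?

3

Column defend B is strictly dominated by defend C for General Y (-1<0, 3<7, 0<4); eliminate defend B.
Column defend A is strictly dominated by defend C for General Y (-1<10, 3<10, 0<8); eliminate defend A.
Column defend D is strictly dominated by defend C for General Y (-1<5, 3<7, 0<5); eliminate defend D.
Row route A is strictly dominated by row route B (3>-1); eliminate route A.
Row route C is strictly dominated by row route B (3>0); eliminate route C.
Only (route B, defend C) remains, with payoff 3.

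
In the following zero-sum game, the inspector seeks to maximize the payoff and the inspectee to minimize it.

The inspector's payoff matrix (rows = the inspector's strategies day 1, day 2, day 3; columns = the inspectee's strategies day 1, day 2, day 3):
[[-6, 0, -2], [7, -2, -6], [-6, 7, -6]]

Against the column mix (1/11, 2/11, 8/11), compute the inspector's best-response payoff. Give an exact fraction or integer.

day 1: (-6)·(1/11) + (0)·(2/11) + (-2)·(8/11) = -2.
day 2: (7)·(1/11) + (-2)·(2/11) + (-6)·(8/11) = -45/11.
day 3: (-6)·(1/11) + (7)·(2/11) + (-6)·(8/11) = -40/11.
The best pure response is day 1 with expected payoff -2.

-2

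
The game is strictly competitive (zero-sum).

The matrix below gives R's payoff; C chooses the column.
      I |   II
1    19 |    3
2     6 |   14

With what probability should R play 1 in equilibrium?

Row minima are 3 and 6, so R's maximin is 6; column maxima are 19 and 14, so C's minimax is 14. These differ, so the equilibrium is in mixed strategies.
Let R play 1 with probability p. C is indifferent when 19p + 6(1−p) = 3p + 14(1−p), giving p = 1/3.

1/3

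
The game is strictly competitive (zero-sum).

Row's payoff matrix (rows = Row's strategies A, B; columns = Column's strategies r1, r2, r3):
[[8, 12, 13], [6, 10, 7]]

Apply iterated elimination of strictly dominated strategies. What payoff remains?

8

Row B is strictly dominated by row A (8>6, 12>10, 13>7); eliminate B.
Column r2 is strictly dominated by r1 for Column (8<12); eliminate r2.
Column r3 is strictly dominated by r1 for Column (8<13); eliminate r3.
Only (A, r1) remains, with payoff 8.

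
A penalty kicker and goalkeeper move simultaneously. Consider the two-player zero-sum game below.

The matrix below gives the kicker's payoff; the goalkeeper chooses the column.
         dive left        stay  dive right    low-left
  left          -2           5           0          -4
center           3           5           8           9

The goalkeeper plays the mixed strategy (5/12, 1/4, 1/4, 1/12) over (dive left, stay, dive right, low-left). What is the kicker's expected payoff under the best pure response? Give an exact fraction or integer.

21/4

left: (-2)·(5/12) + (5)·(1/4) + (0)·(1/4) + (-4)·(1/12) = 1/12.
center: (3)·(5/12) + (5)·(1/4) + (8)·(1/4) + (9)·(1/12) = 21/4.
The best pure response is center with expected payoff 21/4.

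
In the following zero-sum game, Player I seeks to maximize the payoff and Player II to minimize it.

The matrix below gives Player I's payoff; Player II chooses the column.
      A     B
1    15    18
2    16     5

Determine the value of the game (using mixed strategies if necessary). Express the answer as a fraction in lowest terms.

213/14

Row minima are 15 and 5, so Player I's maximin is 15; column maxima are 16 and 18, so Player II's minimax is 16. These differ, so the equilibrium is in mixed strategies.
Let Player I play 1 with probability p. Player II is indifferent when 15p + 16(1−p) = 18p + 5(1−p), giving p = 11/14.
Let Player II play A with probability q. Player I is indifferent when 15q + 18(1−q) = 16q + 5(1−q), giving q = 13/14.
The value is 15·(13/14) + (18)·(1/14) = 213/14.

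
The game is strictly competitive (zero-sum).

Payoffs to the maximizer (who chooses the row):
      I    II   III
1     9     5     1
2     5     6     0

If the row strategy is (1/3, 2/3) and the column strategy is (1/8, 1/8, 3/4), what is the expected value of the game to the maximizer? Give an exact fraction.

Against (1/8, 1/8, 3/4), each row's expected payoff is 1: 5/2; 2: 11/8.
Taking the (1/3, 2/3)-weighted average: (1/3)·(5/2) + (2/3)·(11/8) = 7/4.

7/4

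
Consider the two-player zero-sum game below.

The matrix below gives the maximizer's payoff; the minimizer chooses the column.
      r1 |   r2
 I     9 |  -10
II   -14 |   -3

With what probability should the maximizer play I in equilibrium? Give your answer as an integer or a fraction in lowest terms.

11/30

Row minima are -10 and -14, so the maximizer's maximin is -10; column maxima are 9 and -3, so the minimizer's minimax is -3. These differ, so the equilibrium is in mixed strategies.
Let the maximizer play I with probability p. The minimizer is indifferent when 9p − 14(1−p) = −10p − 3(1−p), giving p = 11/30.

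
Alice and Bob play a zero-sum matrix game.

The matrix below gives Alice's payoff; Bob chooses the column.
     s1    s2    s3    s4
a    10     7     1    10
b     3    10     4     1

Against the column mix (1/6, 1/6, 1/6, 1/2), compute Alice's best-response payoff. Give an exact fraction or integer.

8

a: (10)·(1/6) + (7)·(1/6) + (1)·(1/6) + (10)·(1/2) = 8.
b: (3)·(1/6) + (10)·(1/6) + (4)·(1/6) + (1)·(1/2) = 10/3.
The best pure response is a with expected payoff 8.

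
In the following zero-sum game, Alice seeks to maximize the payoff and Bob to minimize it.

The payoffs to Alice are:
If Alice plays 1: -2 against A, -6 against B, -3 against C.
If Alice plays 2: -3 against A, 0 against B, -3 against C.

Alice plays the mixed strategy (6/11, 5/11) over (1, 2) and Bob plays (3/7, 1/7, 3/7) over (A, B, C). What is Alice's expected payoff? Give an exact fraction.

-216/77

Against (3/7, 1/7, 3/7), each row's expected payoff is 1: -3; 2: -18/7.
Taking the (6/11, 5/11)-weighted average: (6/11)·(-3) + (5/11)·(-18/7) = -216/77.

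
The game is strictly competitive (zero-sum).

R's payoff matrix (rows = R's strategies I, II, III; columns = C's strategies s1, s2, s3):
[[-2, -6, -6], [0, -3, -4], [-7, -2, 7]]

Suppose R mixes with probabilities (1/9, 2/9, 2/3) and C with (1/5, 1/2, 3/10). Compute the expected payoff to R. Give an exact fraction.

Against (1/5, 1/2, 3/10), each row's expected payoff is I: -26/5; II: -27/10; III: -3/10.
Taking the (1/9, 2/9, 2/3)-weighted average: (1/9)·(-26/5) + (2/9)·(-27/10) + (2/3)·(-3/10) = -62/45.

-62/45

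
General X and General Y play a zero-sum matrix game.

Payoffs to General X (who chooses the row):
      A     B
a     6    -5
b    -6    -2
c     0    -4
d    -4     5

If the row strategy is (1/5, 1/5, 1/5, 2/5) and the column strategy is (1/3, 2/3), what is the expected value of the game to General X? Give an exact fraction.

-2/3

Against (1/3, 2/3), each row's expected payoff is a: -4/3; b: -10/3; c: -8/3; d: 2.
Taking the (1/5, 1/5, 1/5, 2/5)-weighted average: (1/5)·(-4/3) + (1/5)·(-10/3) + (1/5)·(-8/3) + (2/5)·(2) = -2/3.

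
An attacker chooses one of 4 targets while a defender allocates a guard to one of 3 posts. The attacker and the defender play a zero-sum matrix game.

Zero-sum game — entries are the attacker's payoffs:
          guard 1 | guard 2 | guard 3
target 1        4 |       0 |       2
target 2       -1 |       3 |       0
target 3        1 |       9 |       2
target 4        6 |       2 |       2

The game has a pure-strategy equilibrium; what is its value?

Row minima: 0, -1, 1, 2 → the attacker's maximin is 2.
Column maxima: 6, 9, 2 → the defender's minimax is 2.
They coincide at (target 4, guard 3), so the value is 2.

2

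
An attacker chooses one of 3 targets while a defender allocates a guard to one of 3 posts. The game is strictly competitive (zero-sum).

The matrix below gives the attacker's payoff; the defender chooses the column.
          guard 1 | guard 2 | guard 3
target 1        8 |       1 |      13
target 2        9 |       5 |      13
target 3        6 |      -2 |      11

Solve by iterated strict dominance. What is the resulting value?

5

Row target 3 is strictly dominated by row target 1 (8>6, 1>-2, 13>11); eliminate target 3.
Column guard 3 is strictly dominated by guard 1 for the defender (8<13, 9<13); eliminate guard 3.
Row target 1 is strictly dominated by row target 2 (9>8, 5>1); eliminate target 1.
Column guard 1 is strictly dominated by guard 2 for the defender (5<9); eliminate guard 1.
Only (target 2, guard 2) remains, with payoff 5.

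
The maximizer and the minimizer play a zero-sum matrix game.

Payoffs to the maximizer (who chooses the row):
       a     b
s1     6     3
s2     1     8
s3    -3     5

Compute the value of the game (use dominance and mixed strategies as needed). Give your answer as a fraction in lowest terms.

9/2

Row s3 is strictly dominated by row s2, so the maximizer never plays it.
The remaining 2×2 game on (s1, s2) × (a, b) has no saddle point. Let the maximizer play s1 with probability p; indifference gives 6p + (1−p) = 3p + 8(1−p), so p = 7/10.
Similarly the minimizer's optimal q on a is 1/2, and the value is 6·(1/2) + (3)·(1/2) = 9/2.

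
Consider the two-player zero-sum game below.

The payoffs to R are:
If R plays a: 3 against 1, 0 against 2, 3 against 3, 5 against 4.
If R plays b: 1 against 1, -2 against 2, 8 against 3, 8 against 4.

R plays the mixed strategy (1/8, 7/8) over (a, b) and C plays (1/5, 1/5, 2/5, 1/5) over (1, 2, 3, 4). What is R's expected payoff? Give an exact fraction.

35/8

Against (1/5, 1/5, 2/5, 1/5), each row's expected payoff is a: 14/5; b: 23/5.
Taking the (1/8, 7/8)-weighted average: (1/8)·(14/5) + (7/8)·(23/5) = 35/8.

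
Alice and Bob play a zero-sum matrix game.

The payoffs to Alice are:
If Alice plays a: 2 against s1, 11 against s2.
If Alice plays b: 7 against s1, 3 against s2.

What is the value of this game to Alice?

71/13

Row minima are 2 and 3, so Alice's maximin is 3; column maxima are 7 and 11, so Bob's minimax is 7. These differ, so the equilibrium is in mixed strategies.
Let Alice play a with probability p. Bob is indifferent when 2p + 7(1−p) = 11p + 3(1−p), giving p = 4/13.
Let Bob play s1 with probability q. Alice is indifferent when 2q + 11(1−q) = 7q + 3(1−q), giving q = 8/13.
The value is 2·(8/13) + (11)·(5/13) = 71/13.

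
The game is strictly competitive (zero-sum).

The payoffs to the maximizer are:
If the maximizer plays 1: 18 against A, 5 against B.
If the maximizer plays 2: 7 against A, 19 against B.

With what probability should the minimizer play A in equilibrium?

Row minima are 5 and 7, so the maximizer's maximin is 7; column maxima are 18 and 19, so the minimizer's minimax is 18. These differ, so the equilibrium is in mixed strategies.
Let the minimizer play A with probability q. The maximizer is indifferent when 18q + 5(1−q) = 7q + 19(1−q), giving q = 14/25.

14/25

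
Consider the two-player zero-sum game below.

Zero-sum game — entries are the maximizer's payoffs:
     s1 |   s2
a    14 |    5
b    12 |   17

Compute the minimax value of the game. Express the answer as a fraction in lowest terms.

89/7

Row minima are 5 and 12, so the maximizer's maximin is 12; column maxima are 14 and 17, so the minimizer's minimax is 14. These differ, so the equilibrium is in mixed strategies.
Let the maximizer play a with probability p. The minimizer is indifferent when 14p + 12(1−p) = 5p + 17(1−p), giving p = 5/14.
Let the minimizer play s1 with probability q. The maximizer is indifferent when 14q + 5(1−q) = 12q + 17(1−q), giving q = 6/7.
The value is 14·(6/7) + (5)·(1/7) = 89/7.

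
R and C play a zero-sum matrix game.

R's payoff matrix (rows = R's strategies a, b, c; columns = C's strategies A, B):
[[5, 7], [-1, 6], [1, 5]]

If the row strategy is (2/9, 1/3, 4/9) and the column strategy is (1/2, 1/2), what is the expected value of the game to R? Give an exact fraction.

7/2

Against (1/2, 1/2), each row's expected payoff is a: 6; b: 5/2; c: 3.
Taking the (2/9, 1/3, 4/9)-weighted average: (2/9)·(6) + (1/3)·(5/2) + (4/9)·(3) = 7/2.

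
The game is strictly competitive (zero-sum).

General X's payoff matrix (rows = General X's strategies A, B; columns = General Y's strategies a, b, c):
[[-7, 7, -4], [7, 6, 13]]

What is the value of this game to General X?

91/15

Column c is strictly dominated by a for General Y (it gives General X more in every row).
The remaining 2×2 game on (A, B) × (a, b) has no saddle point. Let General X play A with probability p; indifference gives −7p + 7(1−p) = 7p + 6(1−p), so p = 1/15.
Similarly General Y's optimal q on a is 1/15, and the value is -7·(1/15) + (7)·(14/15) = 91/15.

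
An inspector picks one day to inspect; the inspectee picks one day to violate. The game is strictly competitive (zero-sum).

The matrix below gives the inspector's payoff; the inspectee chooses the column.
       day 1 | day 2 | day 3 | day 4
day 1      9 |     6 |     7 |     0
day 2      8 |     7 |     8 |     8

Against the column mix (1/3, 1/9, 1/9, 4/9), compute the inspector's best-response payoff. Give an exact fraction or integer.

71/9

day 1: (9)·(1/3) + (6)·(1/9) + (7)·(1/9) + (0)·(4/9) = 40/9.
day 2: (8)·(1/3) + (7)·(1/9) + (8)·(1/9) + (8)·(4/9) = 71/9.
The best pure response is day 2 with expected payoff 71/9.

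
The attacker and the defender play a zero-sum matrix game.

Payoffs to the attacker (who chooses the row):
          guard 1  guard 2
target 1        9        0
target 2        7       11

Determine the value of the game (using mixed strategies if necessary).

Row minima are 0 and 7, so the attacker's maximin is 7; column maxima are 9 and 11, so the defender's minimax is 9. These differ, so the equilibrium is in mixed strategies.
Let the attacker play target 1 with probability p. The defender is indifferent when 9p + 7(1−p) = 11(1−p), giving p = 4/13.
Let the defender play guard 1 with probability q. The attacker is indifferent when 9q = 7q + 11(1−q), giving q = 11/13.
The value is 9·(11/13) + (0)·(2/13) = 99/13.

99/13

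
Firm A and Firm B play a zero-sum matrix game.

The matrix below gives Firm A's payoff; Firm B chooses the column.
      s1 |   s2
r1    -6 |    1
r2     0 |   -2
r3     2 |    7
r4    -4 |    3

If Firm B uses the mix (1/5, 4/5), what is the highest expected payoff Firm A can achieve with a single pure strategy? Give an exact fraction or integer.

6

r1: (-6)·(1/5) + (1)·(4/5) = -2/5.
r2: (0)·(1/5) + (-2)·(4/5) = -8/5.
r3: (2)·(1/5) + (7)·(4/5) = 6.
r4: (-4)·(1/5) + (3)·(4/5) = 8/5.
The best pure response is r3 with expected payoff 6.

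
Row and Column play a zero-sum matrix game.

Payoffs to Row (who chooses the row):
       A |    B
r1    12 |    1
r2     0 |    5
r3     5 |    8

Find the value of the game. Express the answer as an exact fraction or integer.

13/2

Row r2 is strictly dominated by row r3, so Row never plays it.
The remaining 2×2 game on (r1, r3) × (A, B) has no saddle point. Let Row play r1 with probability p; indifference gives 12p + 5(1−p) = p + 8(1−p), so p = 3/14.
Similarly Column's optimal q on A is 1/2, and the value is 12·(1/2) + (1)·(1/2) = 13/2.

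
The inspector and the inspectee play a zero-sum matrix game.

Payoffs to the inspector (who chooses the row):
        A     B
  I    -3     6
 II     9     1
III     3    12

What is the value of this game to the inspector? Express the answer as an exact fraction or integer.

105/17

Row I is strictly dominated by row III, so the inspector never plays it.
The remaining 2×2 game on (II, III) × (A, B) has no saddle point. Let the inspector play II with probability p; indifference gives 9p + 3(1−p) = p + 12(1−p), so p = 9/17.
Similarly the inspectee's optimal q on A is 11/17, and the value is 9·(11/17) + (1)·(6/17) = 105/17.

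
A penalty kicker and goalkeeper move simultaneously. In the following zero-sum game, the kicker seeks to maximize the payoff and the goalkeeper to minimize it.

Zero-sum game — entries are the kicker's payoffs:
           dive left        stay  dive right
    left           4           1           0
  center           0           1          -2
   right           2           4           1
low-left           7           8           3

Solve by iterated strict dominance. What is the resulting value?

Row right is strictly dominated by row low-left (7>2, 8>4, 3>1); eliminate right.
Row left is strictly dominated by row low-left (7>4, 8>1, 3>0); eliminate left.
Row center is strictly dominated by row low-left (7>0, 8>1, 3>-2); eliminate center.
Column stay is strictly dominated by dive left for the goalkeeper (7<8); eliminate stay.
Column dive left is strictly dominated by dive right for the goalkeeper (3<7); eliminate dive left.
Only (low-left, dive right) remains, with payoff 3.

3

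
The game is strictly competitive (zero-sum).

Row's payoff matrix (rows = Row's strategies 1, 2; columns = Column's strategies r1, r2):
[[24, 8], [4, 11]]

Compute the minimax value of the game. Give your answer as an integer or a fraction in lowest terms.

232/23

Row minima are 8 and 4, so Row's maximin is 8; column maxima are 24 and 11, so Column's minimax is 11. These differ, so the equilibrium is in mixed strategies.
Let Row play 1 with probability p. Column is indifferent when 24p + 4(1−p) = 8p + 11(1−p), giving p = 7/23.
Let Column play r1 with probability q. Row is indifferent when 24q + 8(1−q) = 4q + 11(1−q), giving q = 3/23.
The value is 24·(3/23) + (8)·(20/23) = 232/23.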